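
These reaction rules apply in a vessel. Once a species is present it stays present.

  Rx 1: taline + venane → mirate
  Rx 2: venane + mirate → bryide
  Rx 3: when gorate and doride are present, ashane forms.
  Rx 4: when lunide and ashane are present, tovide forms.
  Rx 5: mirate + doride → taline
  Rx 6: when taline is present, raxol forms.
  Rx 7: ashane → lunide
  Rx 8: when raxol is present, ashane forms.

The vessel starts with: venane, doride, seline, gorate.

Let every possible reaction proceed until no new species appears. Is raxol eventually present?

No

raxol would need taline (Rx 6), but taline never forms.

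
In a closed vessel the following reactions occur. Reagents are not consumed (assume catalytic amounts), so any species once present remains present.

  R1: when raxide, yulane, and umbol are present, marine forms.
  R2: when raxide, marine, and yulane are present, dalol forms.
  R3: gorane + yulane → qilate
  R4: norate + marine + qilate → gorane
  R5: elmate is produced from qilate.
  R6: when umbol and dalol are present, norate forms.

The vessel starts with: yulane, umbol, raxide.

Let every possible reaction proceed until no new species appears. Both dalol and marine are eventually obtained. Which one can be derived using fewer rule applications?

marine

marine: raxide, yulane, and umbol present → marine forms (R1). [1 rule application]
dalol: raxide, yulane, and umbol present → marine forms (R1). raxide, marine, and yulane present → dalol forms (R2). [2 rule applications]
marine needs fewer.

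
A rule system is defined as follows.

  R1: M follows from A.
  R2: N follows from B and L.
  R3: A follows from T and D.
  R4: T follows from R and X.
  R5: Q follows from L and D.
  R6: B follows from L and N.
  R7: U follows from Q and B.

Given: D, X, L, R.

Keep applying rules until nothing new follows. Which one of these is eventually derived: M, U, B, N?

M

R and X hold, so T follows (R4).
From T and D, R3 gives A.
A holds, so M follows (R1).
B would need L and N (R6), but N is never established. U would need Q and B (R7), but B is never established. N would need B and L (R2), but B is never established.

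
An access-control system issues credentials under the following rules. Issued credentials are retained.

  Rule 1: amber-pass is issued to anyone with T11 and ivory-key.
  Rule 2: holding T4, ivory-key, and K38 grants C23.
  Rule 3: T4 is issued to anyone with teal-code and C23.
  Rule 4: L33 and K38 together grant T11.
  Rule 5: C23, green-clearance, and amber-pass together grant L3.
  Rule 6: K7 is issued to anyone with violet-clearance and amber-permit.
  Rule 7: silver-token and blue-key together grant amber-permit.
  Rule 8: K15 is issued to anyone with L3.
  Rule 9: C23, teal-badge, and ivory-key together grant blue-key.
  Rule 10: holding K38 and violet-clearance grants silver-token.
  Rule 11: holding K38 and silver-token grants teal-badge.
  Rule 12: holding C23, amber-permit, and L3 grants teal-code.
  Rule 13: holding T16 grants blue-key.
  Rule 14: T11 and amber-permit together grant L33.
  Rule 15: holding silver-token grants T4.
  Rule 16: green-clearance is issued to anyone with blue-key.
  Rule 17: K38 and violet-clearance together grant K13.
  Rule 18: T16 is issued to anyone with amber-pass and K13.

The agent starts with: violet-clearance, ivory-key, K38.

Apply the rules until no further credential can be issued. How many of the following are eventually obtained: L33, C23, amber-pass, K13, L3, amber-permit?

3

Holding K38 and violet-clearance grants K13 (Rule 17).
Holding K38 and violet-clearance grants silver-token (Rule 10).
Holding silver-token grants T4 (Rule 15).
Holding K38 and silver-token grants teal-badge (Rule 11).
Holding T4, ivory-key, and K38 grants C23 (Rule 2).
Holding C23, teal-badge, and ivory-key grants blue-key (Rule 9).
Holding silver-token and blue-key grants amber-permit (Rule 7).
L33 would need T11 and amber-permit (Rule 14), but T11 is never granted.
C23: reached.
amber-pass would need T11 and ivory-key (Rule 1), but T11 is never granted.
K13: reached.
L3 would need C23, green-clearance, and amber-pass (Rule 5), but amber-pass is never granted.
amber-permit: reached.
Reached: C23, K13, and amber-permit — 3 of the 6.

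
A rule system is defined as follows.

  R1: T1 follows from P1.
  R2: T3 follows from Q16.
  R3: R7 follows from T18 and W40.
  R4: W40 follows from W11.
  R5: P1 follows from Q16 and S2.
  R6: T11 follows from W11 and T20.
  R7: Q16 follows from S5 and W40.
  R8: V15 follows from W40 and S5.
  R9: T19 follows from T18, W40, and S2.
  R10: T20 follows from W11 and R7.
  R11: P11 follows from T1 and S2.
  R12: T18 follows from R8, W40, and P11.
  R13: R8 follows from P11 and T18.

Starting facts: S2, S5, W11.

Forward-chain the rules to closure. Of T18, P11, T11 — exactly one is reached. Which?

From W11, R4 gives W40.
From S5 and W40, R7 gives Q16.
From Q16 and S2, R5 gives P1.
P1 holds, so T1 follows (R1).
From T1 and S2, R11 gives P11.
T11 would need W11 and T20 (R6), but T20 is never established. T18 would need R8, W40, and P11 (R12), but R8 is never established.

P11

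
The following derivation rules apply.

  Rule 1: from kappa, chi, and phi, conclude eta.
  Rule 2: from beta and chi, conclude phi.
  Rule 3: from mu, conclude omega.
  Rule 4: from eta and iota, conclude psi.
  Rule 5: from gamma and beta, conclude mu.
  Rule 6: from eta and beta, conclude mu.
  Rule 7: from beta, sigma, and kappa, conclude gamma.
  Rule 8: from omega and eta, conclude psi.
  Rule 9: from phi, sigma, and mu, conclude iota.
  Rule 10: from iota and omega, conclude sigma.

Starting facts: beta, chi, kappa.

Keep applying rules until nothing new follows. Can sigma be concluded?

No

sigma would need iota and omega (Rule 10), but iota is never established.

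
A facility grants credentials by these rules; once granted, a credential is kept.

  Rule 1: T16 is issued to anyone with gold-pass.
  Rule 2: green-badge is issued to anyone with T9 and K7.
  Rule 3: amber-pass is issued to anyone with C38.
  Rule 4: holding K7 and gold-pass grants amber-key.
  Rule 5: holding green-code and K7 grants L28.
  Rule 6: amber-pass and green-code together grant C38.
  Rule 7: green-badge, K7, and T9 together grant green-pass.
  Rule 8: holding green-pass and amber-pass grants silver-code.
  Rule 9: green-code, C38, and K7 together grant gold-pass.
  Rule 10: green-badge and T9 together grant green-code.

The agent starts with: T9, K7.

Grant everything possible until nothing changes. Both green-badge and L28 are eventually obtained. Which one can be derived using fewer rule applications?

green-badge

green-badge: Holding T9 and K7 grants green-badge (Rule 2). [1 rule application]
L28: Holding T9 and K7 grants green-badge (Rule 2). Holding green-badge and T9 grants green-code (Rule 10). Holding green-code and K7 grants L28 (Rule 5). [3 rule applications]
green-badge needs fewer.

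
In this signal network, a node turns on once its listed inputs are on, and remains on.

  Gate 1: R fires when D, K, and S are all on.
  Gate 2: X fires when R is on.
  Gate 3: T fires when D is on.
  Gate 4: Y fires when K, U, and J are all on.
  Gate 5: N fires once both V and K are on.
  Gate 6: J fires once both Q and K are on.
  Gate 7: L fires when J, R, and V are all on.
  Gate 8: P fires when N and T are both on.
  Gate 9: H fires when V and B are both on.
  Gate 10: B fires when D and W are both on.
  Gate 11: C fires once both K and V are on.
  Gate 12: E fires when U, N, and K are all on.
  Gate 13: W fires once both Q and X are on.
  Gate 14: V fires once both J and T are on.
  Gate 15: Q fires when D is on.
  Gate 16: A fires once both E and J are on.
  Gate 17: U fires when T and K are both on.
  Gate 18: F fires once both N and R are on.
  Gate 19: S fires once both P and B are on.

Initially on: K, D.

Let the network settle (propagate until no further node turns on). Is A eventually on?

Yes

Gate 15: D on → Q on.
D is on, so T fires (Gate 3).
Gate 6: Q and K on → J on.
T and K are on, so U fires (Gate 17).
J and T are on, so V fires (Gate 14).
V and K are on, so N fires (Gate 5).
Gate 12: U, N, and K on → E on.
E and J are on, so A fires (Gate 16).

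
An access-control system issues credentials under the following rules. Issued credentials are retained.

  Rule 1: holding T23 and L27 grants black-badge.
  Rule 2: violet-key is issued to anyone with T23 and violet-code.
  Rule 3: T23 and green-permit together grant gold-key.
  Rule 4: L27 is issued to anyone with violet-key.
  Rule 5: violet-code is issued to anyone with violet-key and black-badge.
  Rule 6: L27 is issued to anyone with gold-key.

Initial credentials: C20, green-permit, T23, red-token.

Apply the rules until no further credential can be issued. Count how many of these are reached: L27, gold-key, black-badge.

Holding T23 and green-permit grants gold-key (Rule 3).
Holding gold-key grants L27 (Rule 6).
Holding T23 and L27 grants black-badge (Rule 1).
L27: reached.
gold-key: reached.
black-badge: reached.
All 3 are reached.

3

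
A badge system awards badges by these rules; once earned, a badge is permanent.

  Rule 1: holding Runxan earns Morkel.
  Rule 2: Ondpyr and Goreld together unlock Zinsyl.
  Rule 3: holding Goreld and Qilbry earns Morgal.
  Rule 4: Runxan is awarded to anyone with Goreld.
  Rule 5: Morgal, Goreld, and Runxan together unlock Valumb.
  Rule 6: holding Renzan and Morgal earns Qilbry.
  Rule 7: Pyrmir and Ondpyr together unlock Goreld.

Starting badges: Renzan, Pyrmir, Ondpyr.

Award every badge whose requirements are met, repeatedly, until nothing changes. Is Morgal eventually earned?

No

Morgal would need Goreld and Qilbry (Rule 3), but Qilbry is never earned.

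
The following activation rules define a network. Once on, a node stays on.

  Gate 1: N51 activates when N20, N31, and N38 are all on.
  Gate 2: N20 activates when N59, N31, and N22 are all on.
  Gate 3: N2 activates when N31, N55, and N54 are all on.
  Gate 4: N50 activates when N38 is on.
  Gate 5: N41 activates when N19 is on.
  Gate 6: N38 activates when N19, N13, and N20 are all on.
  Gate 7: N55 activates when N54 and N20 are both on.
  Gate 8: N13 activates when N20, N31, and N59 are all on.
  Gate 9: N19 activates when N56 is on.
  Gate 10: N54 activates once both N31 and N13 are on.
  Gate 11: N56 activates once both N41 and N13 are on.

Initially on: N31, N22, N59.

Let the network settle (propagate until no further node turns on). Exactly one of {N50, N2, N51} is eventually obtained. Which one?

N2

Gate 2: N59, N31, and N22 on → N20 on.
Gate 8: N20, N31, and N59 on → N13 on.
Gate 10: N31 and N13 on → N54 on.
N54 and N20 are on, so N55 activates (Gate 7).
Gate 3: N31, N55, and N54 on → N2 on.
N51 would need N20, N31, and N38 (Gate 1), but N38 never turns on. N50 would need N38 (Gate 4), but N38 never turns on.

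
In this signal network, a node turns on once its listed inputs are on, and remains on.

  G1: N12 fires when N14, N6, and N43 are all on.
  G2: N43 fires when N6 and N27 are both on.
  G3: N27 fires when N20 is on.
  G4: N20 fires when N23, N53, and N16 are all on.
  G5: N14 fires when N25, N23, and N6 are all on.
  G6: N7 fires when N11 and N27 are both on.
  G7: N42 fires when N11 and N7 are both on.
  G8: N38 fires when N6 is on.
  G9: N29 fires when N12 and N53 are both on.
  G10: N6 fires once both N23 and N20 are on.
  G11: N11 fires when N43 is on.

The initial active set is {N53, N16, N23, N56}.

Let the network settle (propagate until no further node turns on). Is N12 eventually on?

N12 would need N14, N6, and N43 (G1), but N14 never turns on.

No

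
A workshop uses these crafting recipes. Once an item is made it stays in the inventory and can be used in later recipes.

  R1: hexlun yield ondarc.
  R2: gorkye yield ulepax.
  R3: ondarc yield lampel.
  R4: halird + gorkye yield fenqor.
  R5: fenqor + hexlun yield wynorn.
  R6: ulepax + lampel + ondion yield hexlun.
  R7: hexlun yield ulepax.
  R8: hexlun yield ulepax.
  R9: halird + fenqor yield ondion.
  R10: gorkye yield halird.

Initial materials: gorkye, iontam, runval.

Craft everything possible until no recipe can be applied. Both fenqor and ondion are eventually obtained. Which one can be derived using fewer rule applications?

fenqor: Using R10, gorkye makes halird. halird + gorkye → fenqor (R4). [2 rule applications]
ondion: gorkye → halird (R10). Using R4, halird and gorkye make fenqor. halird + fenqor → ondion (R9). [3 rule applications]
fenqor needs fewer.

fenqor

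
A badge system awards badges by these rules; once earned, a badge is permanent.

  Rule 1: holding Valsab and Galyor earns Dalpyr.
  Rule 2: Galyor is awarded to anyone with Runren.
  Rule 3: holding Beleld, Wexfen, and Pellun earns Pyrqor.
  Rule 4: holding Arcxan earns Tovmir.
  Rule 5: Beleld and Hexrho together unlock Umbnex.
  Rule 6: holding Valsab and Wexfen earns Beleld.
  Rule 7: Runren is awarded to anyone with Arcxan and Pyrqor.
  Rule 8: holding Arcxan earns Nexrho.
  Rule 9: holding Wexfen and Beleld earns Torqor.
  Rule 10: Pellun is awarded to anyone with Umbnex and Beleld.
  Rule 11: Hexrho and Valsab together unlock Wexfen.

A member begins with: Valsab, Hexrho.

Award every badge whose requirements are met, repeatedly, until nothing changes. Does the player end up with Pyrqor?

Yes

With Hexrho and Valsab, Wexfen is earned (Rule 11).
With Valsab and Wexfen, Beleld is earned (Rule 6).
With Beleld and Hexrho, Umbnex is earned (Rule 5).
With Umbnex and Beleld, Pellun is earned (Rule 10).
With Beleld, Wexfen, and Pellun, Pyrqor is earned (Rule 3).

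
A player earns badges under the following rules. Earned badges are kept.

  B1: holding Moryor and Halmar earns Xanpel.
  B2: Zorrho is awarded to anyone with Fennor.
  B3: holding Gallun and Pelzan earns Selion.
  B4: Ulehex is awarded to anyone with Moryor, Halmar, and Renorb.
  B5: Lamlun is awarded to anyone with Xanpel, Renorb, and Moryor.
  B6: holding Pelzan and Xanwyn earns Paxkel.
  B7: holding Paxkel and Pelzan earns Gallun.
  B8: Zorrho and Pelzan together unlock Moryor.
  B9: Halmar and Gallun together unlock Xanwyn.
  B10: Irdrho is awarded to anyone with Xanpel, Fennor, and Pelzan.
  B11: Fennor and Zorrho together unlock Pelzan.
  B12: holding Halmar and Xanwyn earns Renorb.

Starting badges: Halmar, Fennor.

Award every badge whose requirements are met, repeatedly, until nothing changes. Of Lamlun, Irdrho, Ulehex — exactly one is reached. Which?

Irdrho

With Fennor, Zorrho is earned (B2).
With Fennor and Zorrho, Pelzan is earned (B11).
With Zorrho and Pelzan, Moryor is earned (B8).
With Moryor and Halmar, Xanpel is earned (B1).
With Xanpel, Fennor, and Pelzan, Irdrho is earned (B10).
Ulehex would need Moryor, Halmar, and Renorb (B4), but Renorb is never earned. Lamlun would need Xanpel, Renorb, and Moryor (B5), but Renorb is never earned.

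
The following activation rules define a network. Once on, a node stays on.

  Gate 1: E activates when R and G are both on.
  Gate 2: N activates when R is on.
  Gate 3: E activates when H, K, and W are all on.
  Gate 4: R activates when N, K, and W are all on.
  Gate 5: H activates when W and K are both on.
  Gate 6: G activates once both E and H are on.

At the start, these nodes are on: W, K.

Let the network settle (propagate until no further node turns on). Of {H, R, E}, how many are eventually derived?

2

Gate 5: W and K on → H on.
Gate 3: H, K, and W on → E on.
H: reached.
R would need N, K, and W (Gate 4), but N never turns on.
E: reached.
Reached: H and E — 2 of the 3.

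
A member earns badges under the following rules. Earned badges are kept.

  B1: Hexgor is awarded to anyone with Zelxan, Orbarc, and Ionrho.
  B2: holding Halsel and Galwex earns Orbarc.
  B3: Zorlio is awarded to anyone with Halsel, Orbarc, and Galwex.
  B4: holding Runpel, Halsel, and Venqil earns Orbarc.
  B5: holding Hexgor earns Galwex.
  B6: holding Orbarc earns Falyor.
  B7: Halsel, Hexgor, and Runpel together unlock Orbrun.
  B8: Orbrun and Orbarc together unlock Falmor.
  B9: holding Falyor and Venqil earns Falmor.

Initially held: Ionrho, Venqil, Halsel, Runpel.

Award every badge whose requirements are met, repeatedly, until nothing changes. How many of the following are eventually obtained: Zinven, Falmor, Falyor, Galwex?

2

With Runpel, Halsel, and Venqil, Orbarc is earned (B4).
With Orbarc, Falyor is earned (B6).
With Falyor and Venqil, Falmor is earned (B9).
No rule produces Zinven, and it is not given.
Falmor: reached.
Falyor: reached.
Galwex would need Hexgor (B5), but Hexgor is never earned.
Reached: Falmor and Falyor — 2 of the 4.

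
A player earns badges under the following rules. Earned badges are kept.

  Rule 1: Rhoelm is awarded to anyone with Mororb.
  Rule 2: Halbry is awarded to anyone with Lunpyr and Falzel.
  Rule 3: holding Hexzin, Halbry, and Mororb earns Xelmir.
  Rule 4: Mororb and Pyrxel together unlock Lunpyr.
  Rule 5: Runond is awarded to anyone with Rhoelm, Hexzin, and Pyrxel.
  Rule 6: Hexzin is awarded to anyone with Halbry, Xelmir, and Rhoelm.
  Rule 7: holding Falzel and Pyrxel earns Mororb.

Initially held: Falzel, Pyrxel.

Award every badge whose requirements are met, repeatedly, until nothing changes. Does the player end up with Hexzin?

No

Hexzin would need Halbry, Xelmir, and Rhoelm (Rule 6), but Xelmir is never earned.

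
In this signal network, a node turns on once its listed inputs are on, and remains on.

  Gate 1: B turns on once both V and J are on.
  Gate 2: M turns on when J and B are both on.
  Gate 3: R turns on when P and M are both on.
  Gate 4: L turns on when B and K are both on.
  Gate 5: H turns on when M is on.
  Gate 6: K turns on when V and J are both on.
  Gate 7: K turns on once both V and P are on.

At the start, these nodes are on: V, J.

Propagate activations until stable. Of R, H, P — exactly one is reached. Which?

H

Gate 1: V and J on → B on.
Gate 2: J and B on → M on.
Gate 5: M on → H on.
R would need P and M (Gate 3), but P never turns on. No rule produces P, and it is not given.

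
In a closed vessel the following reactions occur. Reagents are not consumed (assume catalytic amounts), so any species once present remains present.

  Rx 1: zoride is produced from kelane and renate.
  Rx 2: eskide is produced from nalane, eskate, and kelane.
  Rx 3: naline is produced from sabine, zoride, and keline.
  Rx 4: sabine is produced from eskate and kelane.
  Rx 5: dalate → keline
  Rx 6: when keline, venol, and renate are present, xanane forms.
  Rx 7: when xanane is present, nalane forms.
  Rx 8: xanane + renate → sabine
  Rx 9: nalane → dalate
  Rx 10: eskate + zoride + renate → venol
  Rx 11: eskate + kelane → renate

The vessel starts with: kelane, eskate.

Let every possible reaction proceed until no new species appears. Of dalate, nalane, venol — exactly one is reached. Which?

eskate and kelane present → renate forms (Rx 11).
kelane and renate present → zoride forms (Rx 1).
eskate, zoride, and renate present → venol forms (Rx 10).
nalane would need xanane (Rx 7), but xanane never forms. dalate would need nalane (Rx 9), but nalane never forms.

venol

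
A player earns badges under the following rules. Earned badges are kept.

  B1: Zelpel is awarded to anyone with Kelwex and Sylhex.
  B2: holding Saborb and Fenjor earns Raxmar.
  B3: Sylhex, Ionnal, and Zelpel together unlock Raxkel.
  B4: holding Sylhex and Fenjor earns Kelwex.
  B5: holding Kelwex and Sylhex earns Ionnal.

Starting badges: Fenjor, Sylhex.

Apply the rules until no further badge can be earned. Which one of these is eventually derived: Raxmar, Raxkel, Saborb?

With Sylhex and Fenjor, Kelwex is earned (B4).
With Kelwex and Sylhex, Ionnal is earned (B5).
With Kelwex and Sylhex, Zelpel is earned (B1).
With Sylhex, Ionnal, and Zelpel, Raxkel is earned (B3).
No rule produces Saborb, and it is not given. Raxmar would need Saborb and Fenjor (B2), but Saborb is never earned.

Raxkel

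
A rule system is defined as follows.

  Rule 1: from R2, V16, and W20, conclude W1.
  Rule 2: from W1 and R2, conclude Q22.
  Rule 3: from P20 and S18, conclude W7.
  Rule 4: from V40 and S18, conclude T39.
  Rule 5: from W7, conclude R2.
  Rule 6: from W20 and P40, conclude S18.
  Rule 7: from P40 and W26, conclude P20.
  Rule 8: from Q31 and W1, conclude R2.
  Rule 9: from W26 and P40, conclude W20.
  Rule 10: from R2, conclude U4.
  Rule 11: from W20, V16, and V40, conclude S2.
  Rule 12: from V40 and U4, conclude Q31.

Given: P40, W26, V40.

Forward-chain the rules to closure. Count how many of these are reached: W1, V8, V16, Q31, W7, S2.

2

W26 and P40 hold, so W20 follows (Rule 9).
P40 and W26 hold, so P20 follows (Rule 7).
From W20 and P40, Rule 6 gives S18.
From P20 and S18, Rule 3 gives W7.
W7 holds, so R2 follows (Rule 5).
R2 holds, so U4 follows (Rule 10).
V40 and U4 hold, so Q31 follows (Rule 12).
W1 would need R2, V16, and W20 (Rule 1), but V16 is never established.
No rule produces V8, and it is not given.
No rule produces V16, and it is not given.
Q31: reached.
W7: reached.
S2 would need W20, V16, and V40 (Rule 11), but V16 is never established.
Reached: Q31 and W7 — 2 of the 6.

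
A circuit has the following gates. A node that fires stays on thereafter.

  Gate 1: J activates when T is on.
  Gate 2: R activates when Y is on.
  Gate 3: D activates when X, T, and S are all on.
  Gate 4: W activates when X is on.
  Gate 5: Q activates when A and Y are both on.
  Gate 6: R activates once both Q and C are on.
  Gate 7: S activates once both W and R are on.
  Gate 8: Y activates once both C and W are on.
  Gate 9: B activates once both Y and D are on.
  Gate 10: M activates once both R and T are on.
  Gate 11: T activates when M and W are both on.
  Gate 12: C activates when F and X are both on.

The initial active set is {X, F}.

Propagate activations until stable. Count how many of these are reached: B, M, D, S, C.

Gate 12: F and X on → C on.
Gate 4: X on → W on.
Gate 8: C and W on → Y on.
Y is on, so R activates (Gate 2).
W and R are on, so S activates (Gate 7).
B would need Y and D (Gate 9), but D never turns on.
M would need R and T (Gate 10), but T never turns on.
D would need X, T, and S (Gate 3), but T never turns on.
S: reached.
C: reached.
Reached: S and C — 2 of the 5.

2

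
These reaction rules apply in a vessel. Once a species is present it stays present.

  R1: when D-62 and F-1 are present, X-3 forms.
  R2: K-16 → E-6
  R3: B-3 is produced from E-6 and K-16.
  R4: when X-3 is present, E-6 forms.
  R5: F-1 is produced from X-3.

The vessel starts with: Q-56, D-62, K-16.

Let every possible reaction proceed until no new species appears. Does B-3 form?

Yes

K-16 present → E-6 forms (R2).
E-6 and K-16 present → B-3 forms (R3).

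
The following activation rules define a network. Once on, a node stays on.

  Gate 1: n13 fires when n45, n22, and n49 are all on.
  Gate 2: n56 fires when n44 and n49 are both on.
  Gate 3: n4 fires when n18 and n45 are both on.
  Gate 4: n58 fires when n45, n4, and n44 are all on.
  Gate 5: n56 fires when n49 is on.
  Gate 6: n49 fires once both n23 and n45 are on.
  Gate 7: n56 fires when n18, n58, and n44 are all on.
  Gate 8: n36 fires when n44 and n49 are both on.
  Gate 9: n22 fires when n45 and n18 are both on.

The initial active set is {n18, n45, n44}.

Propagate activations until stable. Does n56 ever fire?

Yes

n18 and n45 are on, so n4 fires (Gate 3).
Gate 4: n45, n4, and n44 on → n58 on.
Gate 7: n18, n58, and n44 on → n56 on.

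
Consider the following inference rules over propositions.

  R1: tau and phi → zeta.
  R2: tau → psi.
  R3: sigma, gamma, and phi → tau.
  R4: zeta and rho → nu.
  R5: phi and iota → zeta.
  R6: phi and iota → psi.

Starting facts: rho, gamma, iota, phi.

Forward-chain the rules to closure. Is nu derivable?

From phi and iota, R5 gives zeta.
zeta and rho hold, so nu follows (R4).

Yes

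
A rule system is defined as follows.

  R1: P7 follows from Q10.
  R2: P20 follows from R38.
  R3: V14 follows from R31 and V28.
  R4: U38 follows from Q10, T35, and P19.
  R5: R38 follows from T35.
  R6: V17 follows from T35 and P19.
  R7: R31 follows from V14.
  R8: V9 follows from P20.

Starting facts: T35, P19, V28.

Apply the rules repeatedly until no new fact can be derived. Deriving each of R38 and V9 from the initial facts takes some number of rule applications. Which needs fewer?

R38: From T35, R5 gives R38. [1 rule application]
V9: From T35, R5 gives R38. R38 holds, so P20 follows (R2). P20 holds, so V9 follows (R8). [3 rule applications]
R38 needs fewer.

R38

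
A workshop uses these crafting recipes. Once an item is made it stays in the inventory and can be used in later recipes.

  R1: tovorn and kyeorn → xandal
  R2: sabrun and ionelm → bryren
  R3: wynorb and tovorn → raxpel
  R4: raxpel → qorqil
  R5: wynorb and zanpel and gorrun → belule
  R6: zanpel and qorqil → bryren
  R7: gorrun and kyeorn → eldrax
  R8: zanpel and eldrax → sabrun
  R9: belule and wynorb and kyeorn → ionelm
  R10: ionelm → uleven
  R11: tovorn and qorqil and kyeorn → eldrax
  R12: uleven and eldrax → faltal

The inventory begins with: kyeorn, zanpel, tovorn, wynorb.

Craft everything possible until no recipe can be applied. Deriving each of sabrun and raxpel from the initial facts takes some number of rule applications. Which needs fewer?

raxpel

raxpel: Using R3, wynorb and tovorn make raxpel. [1 rule application]
sabrun: wynorb and tovorn → raxpel (R3). Using R4, raxpel makes qorqil. Using R11, tovorn, qorqil, and kyeorn make eldrax. zanpel and eldrax → sabrun (R8). [4 rule applications]
raxpel needs fewer.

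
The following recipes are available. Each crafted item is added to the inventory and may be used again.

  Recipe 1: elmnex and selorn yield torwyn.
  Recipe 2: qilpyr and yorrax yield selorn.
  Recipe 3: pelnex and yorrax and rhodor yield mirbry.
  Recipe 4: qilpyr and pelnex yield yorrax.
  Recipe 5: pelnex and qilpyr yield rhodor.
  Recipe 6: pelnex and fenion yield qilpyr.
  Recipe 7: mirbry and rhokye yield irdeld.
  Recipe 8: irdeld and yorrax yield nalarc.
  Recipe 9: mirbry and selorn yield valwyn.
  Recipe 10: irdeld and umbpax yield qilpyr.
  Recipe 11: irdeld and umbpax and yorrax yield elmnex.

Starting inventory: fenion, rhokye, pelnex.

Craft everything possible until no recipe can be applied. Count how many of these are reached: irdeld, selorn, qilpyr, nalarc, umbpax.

4

Using Recipe 6, pelnex and fenion make qilpyr.
Using Recipe 4, qilpyr and pelnex make yorrax.
pelnex and qilpyr → rhodor (Recipe 5).
Using Recipe 3, pelnex, yorrax, and rhodor make mirbry.
qilpyr and yorrax → selorn (Recipe 2).
Using Recipe 7, mirbry and rhokye make irdeld.
Using Recipe 8, irdeld and yorrax make nalarc.
irdeld: reached.
selorn: reached.
qilpyr: reached.
nalarc: reached.
No rule produces umbpax, and it is not given.
Reached: irdeld, selorn, qilpyr, and nalarc — 4 of the 5.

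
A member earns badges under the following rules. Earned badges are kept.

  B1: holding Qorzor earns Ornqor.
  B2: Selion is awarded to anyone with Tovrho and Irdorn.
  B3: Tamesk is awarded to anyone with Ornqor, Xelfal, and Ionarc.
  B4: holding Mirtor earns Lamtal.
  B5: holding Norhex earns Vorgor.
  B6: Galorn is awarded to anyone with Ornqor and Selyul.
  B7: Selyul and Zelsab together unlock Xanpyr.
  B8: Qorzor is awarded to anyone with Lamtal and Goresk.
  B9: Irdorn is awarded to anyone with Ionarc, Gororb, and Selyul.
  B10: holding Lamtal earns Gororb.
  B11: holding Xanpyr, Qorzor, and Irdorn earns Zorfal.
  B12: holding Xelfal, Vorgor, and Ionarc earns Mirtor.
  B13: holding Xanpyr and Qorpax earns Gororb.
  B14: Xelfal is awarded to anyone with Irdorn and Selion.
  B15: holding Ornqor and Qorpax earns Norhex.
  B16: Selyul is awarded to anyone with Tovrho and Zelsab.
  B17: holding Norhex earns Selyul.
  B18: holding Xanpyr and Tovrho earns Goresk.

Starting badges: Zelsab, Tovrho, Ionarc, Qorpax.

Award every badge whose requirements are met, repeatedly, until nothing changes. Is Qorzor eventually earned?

Qorzor would need Lamtal and Goresk (B8), but Lamtal is never earned.

No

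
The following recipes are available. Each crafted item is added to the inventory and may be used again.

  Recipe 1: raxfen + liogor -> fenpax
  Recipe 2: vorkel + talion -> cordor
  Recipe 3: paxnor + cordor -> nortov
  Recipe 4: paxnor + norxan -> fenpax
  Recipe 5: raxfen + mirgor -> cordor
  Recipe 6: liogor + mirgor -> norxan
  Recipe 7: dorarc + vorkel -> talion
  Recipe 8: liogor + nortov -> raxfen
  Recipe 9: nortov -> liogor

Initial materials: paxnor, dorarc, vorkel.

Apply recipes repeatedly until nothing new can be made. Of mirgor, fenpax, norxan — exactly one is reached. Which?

Using Recipe 7, dorarc and vorkel make talion.
vorkel + talion -> cordor (Recipe 2).
Using Recipe 3, paxnor and cordor make nortov.
nortov -> liogor (Recipe 9).
liogor + nortov -> raxfen (Recipe 8).
Using Recipe 1, raxfen and liogor make fenpax.
No rule produces mirgor, and it is not given. norxan would need liogor and mirgor (Recipe 6), but mirgor is never obtained.

fenpax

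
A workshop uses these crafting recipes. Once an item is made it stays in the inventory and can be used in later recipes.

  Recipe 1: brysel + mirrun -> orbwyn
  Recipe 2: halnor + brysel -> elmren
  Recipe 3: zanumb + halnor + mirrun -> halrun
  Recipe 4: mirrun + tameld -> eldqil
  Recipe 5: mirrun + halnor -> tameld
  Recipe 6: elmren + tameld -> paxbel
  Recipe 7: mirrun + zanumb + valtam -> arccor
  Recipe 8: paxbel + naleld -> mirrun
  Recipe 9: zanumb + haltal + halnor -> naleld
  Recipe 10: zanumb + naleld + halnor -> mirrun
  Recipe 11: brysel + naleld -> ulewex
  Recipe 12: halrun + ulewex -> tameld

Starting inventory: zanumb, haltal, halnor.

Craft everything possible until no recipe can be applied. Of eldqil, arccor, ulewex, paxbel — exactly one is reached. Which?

eldqil

zanumb + haltal + halnor -> naleld (Recipe 9).
Using Recipe 10, zanumb, naleld, and halnor make mirrun.
mirrun + halnor -> tameld (Recipe 5).
Using Recipe 4, mirrun and tameld make eldqil.
arccor would need mirrun, zanumb, and valtam (Recipe 7), but valtam is never obtained. ulewex would need brysel and naleld (Recipe 11), but brysel is never obtained. paxbel would need elmren and tameld (Recipe 6), but elmren is never obtained.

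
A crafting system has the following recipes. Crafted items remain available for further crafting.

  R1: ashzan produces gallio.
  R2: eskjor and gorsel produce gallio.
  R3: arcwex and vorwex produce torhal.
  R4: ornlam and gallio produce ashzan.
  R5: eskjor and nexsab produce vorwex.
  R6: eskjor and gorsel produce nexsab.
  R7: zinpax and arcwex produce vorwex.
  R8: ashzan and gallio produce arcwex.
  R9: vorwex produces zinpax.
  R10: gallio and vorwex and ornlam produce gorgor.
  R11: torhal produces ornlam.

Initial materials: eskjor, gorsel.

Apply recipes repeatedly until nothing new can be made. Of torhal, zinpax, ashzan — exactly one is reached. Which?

zinpax

eskjor and gorsel → nexsab (R6).
Using R5, eskjor and nexsab make vorwex.
vorwex → zinpax (R9).
torhal would need arcwex and vorwex (R3), but arcwex is never obtained. ashzan would need ornlam and gallio (R4), but ornlam is never obtained.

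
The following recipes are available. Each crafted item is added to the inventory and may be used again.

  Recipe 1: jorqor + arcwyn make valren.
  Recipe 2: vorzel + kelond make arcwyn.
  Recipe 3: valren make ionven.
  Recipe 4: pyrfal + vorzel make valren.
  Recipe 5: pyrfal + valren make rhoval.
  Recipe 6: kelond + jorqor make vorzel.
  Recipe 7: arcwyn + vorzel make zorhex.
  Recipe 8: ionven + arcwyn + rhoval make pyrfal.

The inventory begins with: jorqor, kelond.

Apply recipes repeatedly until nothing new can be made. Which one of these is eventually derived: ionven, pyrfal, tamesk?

Using Recipe 6, kelond and jorqor make vorzel.
Using Recipe 2, vorzel and kelond make arcwyn.
jorqor + arcwyn → valren (Recipe 1).
valren → ionven (Recipe 3).
No rule produces tamesk, and it is not given. pyrfal would need ionven, arcwyn, and rhoval (Recipe 8), but rhoval is never obtained.

ionven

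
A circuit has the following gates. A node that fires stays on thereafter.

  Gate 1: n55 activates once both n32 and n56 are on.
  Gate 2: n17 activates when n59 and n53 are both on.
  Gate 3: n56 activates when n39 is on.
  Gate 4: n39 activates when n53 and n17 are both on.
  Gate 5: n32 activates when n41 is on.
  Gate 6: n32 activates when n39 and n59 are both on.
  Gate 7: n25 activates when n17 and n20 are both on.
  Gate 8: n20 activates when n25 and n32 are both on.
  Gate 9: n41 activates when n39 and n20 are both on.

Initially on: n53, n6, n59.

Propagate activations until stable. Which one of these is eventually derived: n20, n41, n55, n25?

n55

n59 and n53 are on, so n17 activates (Gate 2).
n53 and n17 are on, so n39 activates (Gate 4).
n39 is on, so n56 activates (Gate 3).
Gate 6: n39 and n59 on → n32 on.
Gate 1: n32 and n56 on → n55 on.
n41 would need n39 and n20 (Gate 9), but n20 never turns on. n25 would need n17 and n20 (Gate 7), but n20 never turns on. n20 would need n25 and n32 (Gate 8), but n25 never turns on.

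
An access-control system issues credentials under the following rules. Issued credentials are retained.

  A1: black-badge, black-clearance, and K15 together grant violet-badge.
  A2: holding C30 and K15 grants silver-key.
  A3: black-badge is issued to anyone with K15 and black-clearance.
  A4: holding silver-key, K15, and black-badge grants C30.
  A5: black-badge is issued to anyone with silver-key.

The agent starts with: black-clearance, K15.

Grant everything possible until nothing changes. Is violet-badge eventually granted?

Holding K15 and black-clearance grants black-badge (A3).
Holding black-badge, black-clearance, and K15 grants violet-badge (A1).

Yes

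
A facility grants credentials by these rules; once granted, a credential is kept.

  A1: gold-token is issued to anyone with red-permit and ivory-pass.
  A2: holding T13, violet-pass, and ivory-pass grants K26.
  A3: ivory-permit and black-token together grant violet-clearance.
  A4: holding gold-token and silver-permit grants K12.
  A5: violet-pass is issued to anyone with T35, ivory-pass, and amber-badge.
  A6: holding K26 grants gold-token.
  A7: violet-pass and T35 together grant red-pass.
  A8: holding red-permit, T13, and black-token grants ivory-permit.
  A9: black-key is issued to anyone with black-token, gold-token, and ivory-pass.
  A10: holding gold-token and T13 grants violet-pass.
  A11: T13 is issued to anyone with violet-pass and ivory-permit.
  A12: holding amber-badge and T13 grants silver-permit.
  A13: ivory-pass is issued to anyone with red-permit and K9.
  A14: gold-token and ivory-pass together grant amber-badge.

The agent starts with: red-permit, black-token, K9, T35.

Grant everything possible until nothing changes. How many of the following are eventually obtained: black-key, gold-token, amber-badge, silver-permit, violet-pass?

Holding red-permit and K9 grants ivory-pass (A13).
Holding red-permit and ivory-pass grants gold-token (A1).
Holding gold-token and ivory-pass grants amber-badge (A14).
Holding black-token, gold-token, and ivory-pass grants black-key (A9).
Holding T35, ivory-pass, and amber-badge grants violet-pass (A5).
black-key: reached.
gold-token: reached.
amber-badge: reached.
silver-permit would need amber-badge and T13 (A12), but T13 is never granted.
violet-pass: reached.
Reached: black-key, gold-token, amber-badge, and violet-pass — 4 of the 5.

4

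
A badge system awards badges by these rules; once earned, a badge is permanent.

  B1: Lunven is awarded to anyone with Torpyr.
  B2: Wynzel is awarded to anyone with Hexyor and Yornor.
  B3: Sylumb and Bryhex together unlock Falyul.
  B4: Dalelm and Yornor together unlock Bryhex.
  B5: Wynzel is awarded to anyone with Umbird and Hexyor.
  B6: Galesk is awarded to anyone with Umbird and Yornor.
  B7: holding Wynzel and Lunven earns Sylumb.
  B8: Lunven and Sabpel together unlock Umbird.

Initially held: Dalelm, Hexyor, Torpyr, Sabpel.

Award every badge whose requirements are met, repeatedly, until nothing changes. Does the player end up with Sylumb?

Yes

With Torpyr, Lunven is earned (B1).
With Lunven and Sabpel, Umbird is earned (B8).
With Umbird and Hexyor, Wynzel is earned (B5).
With Wynzel and Lunven, Sylumb is earned (B7).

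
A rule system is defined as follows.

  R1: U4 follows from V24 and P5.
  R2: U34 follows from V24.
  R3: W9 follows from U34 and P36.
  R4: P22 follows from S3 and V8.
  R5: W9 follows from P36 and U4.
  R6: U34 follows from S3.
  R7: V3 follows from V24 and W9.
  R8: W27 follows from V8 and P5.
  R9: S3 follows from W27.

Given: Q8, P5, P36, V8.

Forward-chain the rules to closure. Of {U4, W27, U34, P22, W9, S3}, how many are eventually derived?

5

V8 and P5 hold, so W27 follows (R8).
W27 holds, so S3 follows (R9).
S3 and V8 hold, so P22 follows (R4).
S3 holds, so U34 follows (R6).
From U34 and P36, R3 gives W9.
U4 would need V24 and P5 (R1), but V24 is never established.
W27: reached.
U34: reached.
P22: reached.
W9: reached.
S3: reached.
Reached: W27, U34, P22, W9, and S3 — 5 of the 6.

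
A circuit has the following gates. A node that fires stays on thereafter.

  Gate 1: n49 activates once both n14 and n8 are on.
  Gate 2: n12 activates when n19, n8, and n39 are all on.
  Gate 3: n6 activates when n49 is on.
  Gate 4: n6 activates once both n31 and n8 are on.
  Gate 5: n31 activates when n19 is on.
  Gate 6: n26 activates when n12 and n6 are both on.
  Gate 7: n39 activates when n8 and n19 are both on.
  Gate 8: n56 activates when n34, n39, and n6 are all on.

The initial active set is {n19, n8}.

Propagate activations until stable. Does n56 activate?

No

n56 would need n34, n39, and n6 (Gate 8), but n34 never turns on.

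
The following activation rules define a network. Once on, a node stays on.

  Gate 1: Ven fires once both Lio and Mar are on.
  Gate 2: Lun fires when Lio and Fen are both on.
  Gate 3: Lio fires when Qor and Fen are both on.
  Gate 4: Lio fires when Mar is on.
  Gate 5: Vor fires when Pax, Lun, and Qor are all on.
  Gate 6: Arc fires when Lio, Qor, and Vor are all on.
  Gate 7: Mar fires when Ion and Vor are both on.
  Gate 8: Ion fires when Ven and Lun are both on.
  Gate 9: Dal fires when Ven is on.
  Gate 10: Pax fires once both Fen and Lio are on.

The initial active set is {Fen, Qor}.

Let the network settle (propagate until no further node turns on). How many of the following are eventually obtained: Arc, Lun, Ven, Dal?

2

Qor and Fen are on, so Lio fires (Gate 3).
Lio and Fen are on, so Lun fires (Gate 2).
Fen and Lio are on, so Pax fires (Gate 10).
Gate 5: Pax, Lun, and Qor on → Vor on.
Lio, Qor, and Vor are on, so Arc fires (Gate 6).
Arc: reached.
Lun: reached.
Ven would need Lio and Mar (Gate 1), but Mar never turns on.
Dal would need Ven (Gate 9), but Ven never turns on.
Reached: Arc and Lun — 2 of the 4.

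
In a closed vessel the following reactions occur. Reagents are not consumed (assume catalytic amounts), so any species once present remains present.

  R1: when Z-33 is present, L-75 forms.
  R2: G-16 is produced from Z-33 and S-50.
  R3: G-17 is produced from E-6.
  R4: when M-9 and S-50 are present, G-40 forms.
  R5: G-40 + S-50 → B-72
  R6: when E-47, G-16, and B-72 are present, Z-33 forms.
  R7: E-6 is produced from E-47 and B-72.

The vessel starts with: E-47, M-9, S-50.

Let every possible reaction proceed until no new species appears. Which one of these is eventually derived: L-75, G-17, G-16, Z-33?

G-17

M-9 and S-50 present → G-40 forms (R4).
G-40 and S-50 present → B-72 forms (R5).
E-47 and B-72 present → E-6 forms (R7).
E-6 present → G-17 forms (R3).
Z-33 would need E-47, G-16, and B-72 (R6), but G-16 never forms. G-16 would need Z-33 and S-50 (R2), but Z-33 never forms. L-75 would need Z-33 (R1), but Z-33 never forms.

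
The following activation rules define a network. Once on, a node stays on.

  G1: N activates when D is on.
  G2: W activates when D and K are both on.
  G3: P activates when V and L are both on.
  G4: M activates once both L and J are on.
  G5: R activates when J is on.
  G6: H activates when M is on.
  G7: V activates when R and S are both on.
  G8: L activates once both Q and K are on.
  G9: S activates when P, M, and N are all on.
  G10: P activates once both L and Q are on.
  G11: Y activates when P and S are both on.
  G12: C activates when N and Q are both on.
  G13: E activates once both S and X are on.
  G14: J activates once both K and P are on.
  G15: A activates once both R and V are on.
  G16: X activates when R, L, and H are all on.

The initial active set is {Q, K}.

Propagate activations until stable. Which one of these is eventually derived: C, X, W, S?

X

G8: Q and K on → L on.
L and Q are on, so P activates (G10).
G14: K and P on → J on.
J is on, so R activates (G5).
G4: L and J on → M on.
G6: M on → H on.
G16: R, L, and H on → X on.
C would need N and Q (G12), but N never turns on. S would need P, M, and N (G9), but N never turns on. W would need D and K (G2), but D never turns on.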